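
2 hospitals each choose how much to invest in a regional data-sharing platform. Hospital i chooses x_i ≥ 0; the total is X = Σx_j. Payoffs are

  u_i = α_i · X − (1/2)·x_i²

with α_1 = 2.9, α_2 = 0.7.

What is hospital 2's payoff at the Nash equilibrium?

2.275

Hospital i's FOC: ∂u_i/∂x_i = α_i − x_i = 0, so x_i* = α_i.
NE contributions = (2.9, 0.7); X = 3.6.
u_2 = α_2·X − ½·(x_2)² = 0.7·3.6 − ½·0.7² = 2.275.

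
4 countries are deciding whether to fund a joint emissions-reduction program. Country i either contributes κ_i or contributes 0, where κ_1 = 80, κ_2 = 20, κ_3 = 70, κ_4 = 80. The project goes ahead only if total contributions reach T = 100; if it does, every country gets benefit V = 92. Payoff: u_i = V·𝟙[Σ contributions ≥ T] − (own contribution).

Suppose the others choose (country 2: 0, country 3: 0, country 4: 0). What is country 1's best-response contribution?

0

Others' total = 0. Even contributing 80 gives 80 < 100: no benefit either way.
Best response: 0.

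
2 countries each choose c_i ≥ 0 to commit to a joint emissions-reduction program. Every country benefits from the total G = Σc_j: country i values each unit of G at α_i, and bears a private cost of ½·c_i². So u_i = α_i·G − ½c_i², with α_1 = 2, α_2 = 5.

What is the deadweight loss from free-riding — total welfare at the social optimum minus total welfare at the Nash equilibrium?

Country i's FOC: ∂u_i/∂c_i = α_i − c_i = 0, so c_i* = α_i.
NE contributions = (2, 5); G = 7.
W^NE = (Σα)·G − ½Σα_i² = 7² − ½·29 = 34.5.
Planner sets c_i = Σα_j = 7 for every i, so G^SO = 2·7 = 14.
W^SO = (Σα)·G^SO − ½·2·(Σα)² = (2/2)·7² = 49.
Deadweight loss = W^SO − W^NE = 14.5.

14.5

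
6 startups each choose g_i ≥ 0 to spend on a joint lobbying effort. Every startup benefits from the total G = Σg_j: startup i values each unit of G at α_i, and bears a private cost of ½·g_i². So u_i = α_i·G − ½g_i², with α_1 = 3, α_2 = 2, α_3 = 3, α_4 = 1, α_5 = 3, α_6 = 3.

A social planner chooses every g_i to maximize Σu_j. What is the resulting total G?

90

Planner FOC: ∂(Σu_j)/∂g_i = (Σα_j) − g_i = 0, so g_i^SO = Σα_j = 15 for every i; G^SO = 90.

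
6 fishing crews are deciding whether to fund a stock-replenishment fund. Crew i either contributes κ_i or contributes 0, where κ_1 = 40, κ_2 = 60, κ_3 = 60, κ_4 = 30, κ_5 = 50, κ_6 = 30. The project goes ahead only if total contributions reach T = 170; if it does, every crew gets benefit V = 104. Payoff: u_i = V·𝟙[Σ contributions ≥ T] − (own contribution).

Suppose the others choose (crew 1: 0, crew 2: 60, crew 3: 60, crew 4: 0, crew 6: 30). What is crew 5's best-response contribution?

50

Others' total = 150. Contributing 50 brings total to 200 ≥ 170: gain V − κ_5 = 54.
Best response: 50.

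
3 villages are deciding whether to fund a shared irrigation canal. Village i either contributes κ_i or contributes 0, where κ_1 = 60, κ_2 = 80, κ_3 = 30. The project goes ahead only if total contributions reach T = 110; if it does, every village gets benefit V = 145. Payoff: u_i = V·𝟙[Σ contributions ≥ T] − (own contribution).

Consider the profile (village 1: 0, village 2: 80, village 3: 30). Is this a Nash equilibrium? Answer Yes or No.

Total = 110 ≥ 110: provided.
Village 1 (pledges 0, payoff 145): pledging 60 → total 170, payoff 85. No gain.
Village 2 (pledges 80, payoff 65): dropping to 0 → total 30, payoff 0. No gain.
Village 3 (pledges 30, payoff 115): dropping to 0 → total 80, payoff 0. No gain.

Yes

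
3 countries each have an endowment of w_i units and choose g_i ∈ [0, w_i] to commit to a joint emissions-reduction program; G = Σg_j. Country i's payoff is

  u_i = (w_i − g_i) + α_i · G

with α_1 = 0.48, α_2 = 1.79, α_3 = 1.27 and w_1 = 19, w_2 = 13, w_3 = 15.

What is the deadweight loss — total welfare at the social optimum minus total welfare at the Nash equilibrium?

∂u_i/∂g_i = α_i − 1, so country i contributes w_i if α_i > 1, else 0.
α_i > 1 for i ∈ {2, 3}; NE contributions (0, 13, 15), G = 28.
W^NE = Σw_i − G^NE + (Σα_i)·G^NE = 47 + 2.54·28 = 118.12.
Planner: ∂(Σu_j)/∂g_i = Σα_j − 1 = 2.54 > 0, so everyone contributes w_i; G^SO = 47, W^SO = 47 + 2.54·47 = 166.38.
Deadweight loss = 48.26.

48.26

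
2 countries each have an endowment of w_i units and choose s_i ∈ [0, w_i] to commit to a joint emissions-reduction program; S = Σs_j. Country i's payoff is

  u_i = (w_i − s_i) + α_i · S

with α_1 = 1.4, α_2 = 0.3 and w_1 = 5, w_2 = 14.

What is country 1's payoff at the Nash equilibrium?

7

∂u_i/∂s_i = α_i − 1, so country i contributes w_i if α_i > 1, else 0.
α_i > 1 for i ∈ {1}; NE contributions (5, 0), S = 5.
u_1 = (5 − 5) + 1.4·5 = 7.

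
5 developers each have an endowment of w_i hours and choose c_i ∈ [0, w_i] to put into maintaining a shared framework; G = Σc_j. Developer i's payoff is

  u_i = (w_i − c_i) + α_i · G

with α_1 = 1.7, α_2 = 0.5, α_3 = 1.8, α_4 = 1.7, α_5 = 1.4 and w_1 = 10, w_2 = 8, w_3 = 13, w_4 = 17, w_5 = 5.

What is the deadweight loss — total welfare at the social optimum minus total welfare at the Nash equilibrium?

∂u_i/∂c_i = α_i − 1, so developer i contributes w_i if α_i > 1, else 0.
α_i > 1 for i ∈ {1, 3, 4, 5}; NE contributions (10, 0, 13, 17, 5), G = 45.
W^NE = Σw_i − G^NE + (Σα_i)·G^NE = 53 + 6.1·45 = 327.5.
Planner: ∂(Σu_j)/∂c_i = Σα_j − 1 = 6.1 > 0, so everyone contributes w_i; G^SO = 53, W^SO = 53 + 6.1·53 = 376.3.
Deadweight loss = 48.8.

48.8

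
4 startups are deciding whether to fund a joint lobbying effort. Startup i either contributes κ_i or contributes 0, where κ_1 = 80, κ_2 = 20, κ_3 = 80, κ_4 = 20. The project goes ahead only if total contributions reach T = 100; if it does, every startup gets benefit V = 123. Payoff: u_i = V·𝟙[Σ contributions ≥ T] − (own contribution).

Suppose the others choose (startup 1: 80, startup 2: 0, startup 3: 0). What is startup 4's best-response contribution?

20

Others' total = 80. Contributing 20 brings total to 100 ≥ 100: gain V − κ_4 = 103.
Best response: 20.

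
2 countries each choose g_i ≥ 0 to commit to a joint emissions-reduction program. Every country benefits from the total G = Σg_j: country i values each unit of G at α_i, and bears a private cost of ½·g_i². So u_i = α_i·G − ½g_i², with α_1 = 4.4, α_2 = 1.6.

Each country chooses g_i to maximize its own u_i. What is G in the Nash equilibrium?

6

Country i's FOC: ∂u_i/∂g_i = α_i − g_i = 0, so g_i* = α_i.
NE contributions = (4.4, 1.6); G = 6.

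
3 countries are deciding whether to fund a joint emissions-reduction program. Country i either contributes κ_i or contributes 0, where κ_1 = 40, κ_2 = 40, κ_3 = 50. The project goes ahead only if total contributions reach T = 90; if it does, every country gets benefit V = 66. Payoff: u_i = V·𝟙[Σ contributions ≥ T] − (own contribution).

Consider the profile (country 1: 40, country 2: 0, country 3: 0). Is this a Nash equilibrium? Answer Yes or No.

Total = 40 < 90: not provided.
Country 1 (pledges 40, payoff -40): dropping to 0 → total 0, payoff 0. Profitable deviation.

No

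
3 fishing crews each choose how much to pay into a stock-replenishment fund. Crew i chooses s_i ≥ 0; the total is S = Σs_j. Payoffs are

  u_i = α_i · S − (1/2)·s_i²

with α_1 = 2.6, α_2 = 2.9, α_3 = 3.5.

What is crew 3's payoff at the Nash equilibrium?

Crew i's FOC: ∂u_i/∂s_i = α_i − s_i = 0, so s_i* = α_i.
NE contributions = (2.6, 2.9, 3.5); S = 9.
u_3 = α_3·S − ½·(s_3)² = 3.5·9 − ½·3.5² = 25.375.

25.375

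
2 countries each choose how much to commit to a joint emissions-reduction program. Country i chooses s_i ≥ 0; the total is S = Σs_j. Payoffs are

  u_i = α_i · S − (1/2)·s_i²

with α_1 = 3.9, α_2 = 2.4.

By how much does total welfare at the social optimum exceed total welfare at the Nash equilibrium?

Country i's FOC: ∂u_i/∂s_i = α_i − s_i = 0, so s_i* = α_i.
NE contributions = (3.9, 2.4); S = 6.3.
W^NE = (Σα)·S − ½Σα_i² = 6.3² − ½·20.97 = 29.205.
Planner sets s_i = Σα_j = 6.3 for every i, so S^SO = 2·6.3 = 12.6.
W^SO = (Σα)·S^SO − ½·2·(Σα)² = (2/2)·6.3² = 39.69.
Deadweight loss = W^SO − W^NE = 10.485.

10.485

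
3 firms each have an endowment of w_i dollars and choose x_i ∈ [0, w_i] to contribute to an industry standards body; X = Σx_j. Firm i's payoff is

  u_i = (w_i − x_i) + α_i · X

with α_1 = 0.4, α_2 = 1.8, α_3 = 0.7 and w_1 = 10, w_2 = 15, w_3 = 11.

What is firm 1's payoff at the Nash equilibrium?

∂u_i/∂x_i = α_i − 1, so firm i contributes w_i if α_i > 1, else 0.
α_i > 1 for i ∈ {2}; NE contributions (0, 15, 0), X = 15.
u_1 = (10 − 0) + 0.4·15 = 16.

16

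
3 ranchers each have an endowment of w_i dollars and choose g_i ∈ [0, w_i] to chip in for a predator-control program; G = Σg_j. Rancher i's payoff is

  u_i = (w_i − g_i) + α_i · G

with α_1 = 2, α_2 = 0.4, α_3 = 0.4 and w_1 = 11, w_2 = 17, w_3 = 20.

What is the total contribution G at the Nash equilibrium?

11

∂u_i/∂g_i = α_i − 1, so rancher i contributes w_i if α_i > 1, else 0.
α_i > 1 for i ∈ {1}; NE contributions (11, 0, 0), G = 11.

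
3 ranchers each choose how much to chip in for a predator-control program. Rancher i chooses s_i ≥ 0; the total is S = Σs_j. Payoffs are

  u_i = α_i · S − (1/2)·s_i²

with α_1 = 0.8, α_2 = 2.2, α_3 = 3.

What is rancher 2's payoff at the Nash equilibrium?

Rancher i's FOC: ∂u_i/∂s_i = α_i − s_i = 0, so s_i* = α_i.
NE contributions = (0.8, 2.2, 3); S = 6.
u_2 = α_2·S − ½·(s_2)² = 2.2·6 − ½·2.2² = 10.78.

10.78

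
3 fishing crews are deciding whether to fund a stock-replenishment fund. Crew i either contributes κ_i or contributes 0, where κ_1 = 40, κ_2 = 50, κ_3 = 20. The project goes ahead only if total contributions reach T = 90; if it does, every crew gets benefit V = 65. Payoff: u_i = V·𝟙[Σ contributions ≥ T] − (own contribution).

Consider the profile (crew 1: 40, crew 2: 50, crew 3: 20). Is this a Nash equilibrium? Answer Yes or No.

Total = 110 ≥ 90: provided.
Crew 1 (pledges 40, payoff 25): dropping to 0 → total 70, payoff 0. No gain.
Crew 2 (pledges 50, payoff 15): dropping to 0 → total 60, payoff 0. No gain.
Crew 3 (pledges 20, payoff 45): dropping to 0 → total 90, payoff 65. Profitable deviation.

No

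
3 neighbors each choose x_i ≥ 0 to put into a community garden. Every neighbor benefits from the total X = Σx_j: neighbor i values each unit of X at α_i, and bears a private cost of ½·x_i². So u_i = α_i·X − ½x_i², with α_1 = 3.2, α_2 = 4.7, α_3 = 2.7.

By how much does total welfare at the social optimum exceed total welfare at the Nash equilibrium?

Neighbor i's FOC: ∂u_i/∂x_i = α_i − x_i = 0, so x_i* = α_i.
NE contributions = (3.2, 4.7, 2.7); X = 10.6.
W^NE = (Σα)·X − ½Σα_i² = 10.6² − ½·39.62 = 92.55.
Planner sets x_i = Σα_j = 10.6 for every i, so X^SO = 3·10.6 = 31.8.
W^SO = (Σα)·X^SO − ½·3·(Σα)² = (3/2)·10.6² = 168.54.
Deadweight loss = W^SO − W^NE = 75.99.

75.99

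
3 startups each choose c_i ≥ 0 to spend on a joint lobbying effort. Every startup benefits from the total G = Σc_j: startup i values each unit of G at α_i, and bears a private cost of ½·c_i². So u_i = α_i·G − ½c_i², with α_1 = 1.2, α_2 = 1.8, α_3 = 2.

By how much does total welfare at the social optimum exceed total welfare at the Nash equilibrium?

16.84

Startup i's FOC: ∂u_i/∂c_i = α_i − c_i = 0, so c_i* = α_i.
NE contributions = (1.2, 1.8, 2); G = 5.
W^NE = (Σα)·G − ½Σα_i² = 5² − ½·8.68 = 20.66.
Planner sets c_i = Σα_j = 5 for every i, so G^SO = 3·5 = 15.
W^SO = (Σα)·G^SO − ½·3·(Σα)² = (3/2)·5² = 37.5.
Deadweight loss = W^SO − W^NE = 16.84.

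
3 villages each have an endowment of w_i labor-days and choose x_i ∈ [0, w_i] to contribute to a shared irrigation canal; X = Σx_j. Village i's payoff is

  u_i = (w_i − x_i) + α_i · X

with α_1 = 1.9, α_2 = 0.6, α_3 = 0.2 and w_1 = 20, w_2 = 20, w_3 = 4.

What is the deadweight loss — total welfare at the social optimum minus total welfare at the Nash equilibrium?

∂u_i/∂x_i = α_i − 1, so village i contributes w_i if α_i > 1, else 0.
α_i > 1 for i ∈ {1}; NE contributions (20, 0, 0), X = 20.
W^NE = Σw_i − X^NE + (Σα_i)·X^NE = 44 + 1.7·20 = 78.
Planner: ∂(Σu_j)/∂x_i = Σα_j − 1 = 1.7 > 0, so everyone contributes w_i; X^SO = 44, W^SO = 44 + 1.7·44 = 118.8.
Deadweight loss = 40.8.

40.8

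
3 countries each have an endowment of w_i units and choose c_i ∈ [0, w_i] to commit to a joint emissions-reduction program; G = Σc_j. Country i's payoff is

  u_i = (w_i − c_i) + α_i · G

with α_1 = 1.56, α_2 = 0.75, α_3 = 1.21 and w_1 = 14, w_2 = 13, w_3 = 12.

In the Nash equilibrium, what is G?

∂u_i/∂c_i = α_i − 1, so country i contributes w_i if α_i > 1, else 0.
α_i > 1 for i ∈ {1, 3}; NE contributions (14, 0, 12), G = 26.

26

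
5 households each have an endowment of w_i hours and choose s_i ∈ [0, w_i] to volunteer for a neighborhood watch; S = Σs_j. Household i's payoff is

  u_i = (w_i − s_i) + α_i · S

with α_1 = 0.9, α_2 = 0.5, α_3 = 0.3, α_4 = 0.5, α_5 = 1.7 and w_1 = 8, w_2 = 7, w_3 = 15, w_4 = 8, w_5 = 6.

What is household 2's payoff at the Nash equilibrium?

10

∂u_i/∂s_i = α_i − 1, so household i contributes w_i if α_i > 1, else 0.
α_i > 1 for i ∈ {5}; NE contributions (0, 0, 0, 0, 6), S = 6.
u_2 = (7 − 0) + 0.5·6 = 10.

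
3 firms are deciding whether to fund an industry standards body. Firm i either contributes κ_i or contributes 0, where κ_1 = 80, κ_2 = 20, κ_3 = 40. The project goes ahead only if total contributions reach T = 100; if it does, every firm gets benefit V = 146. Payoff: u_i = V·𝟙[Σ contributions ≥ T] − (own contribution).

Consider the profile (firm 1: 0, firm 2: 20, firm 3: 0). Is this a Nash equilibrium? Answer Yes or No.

Total = 20 < 100: not provided.
Firm 1 (pledges 0, payoff 0): pledging 80 → total 100, payoff 66. Profitable deviation.

No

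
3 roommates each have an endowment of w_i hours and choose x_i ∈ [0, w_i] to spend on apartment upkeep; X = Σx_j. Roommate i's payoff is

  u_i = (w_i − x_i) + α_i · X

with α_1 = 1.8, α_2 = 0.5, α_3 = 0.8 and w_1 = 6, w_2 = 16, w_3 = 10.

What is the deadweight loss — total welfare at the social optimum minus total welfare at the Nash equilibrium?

∂u_i/∂x_i = α_i − 1, so roommate i contributes w_i if α_i > 1, else 0.
α_i > 1 for i ∈ {1}; NE contributions (6, 0, 0), X = 6.
W^NE = Σw_i − X^NE + (Σα_i)·X^NE = 32 + 2.1·6 = 44.6.
Planner: ∂(Σu_j)/∂x_i = Σα_j − 1 = 2.1 > 0, so everyone contributes w_i; X^SO = 32, W^SO = 32 + 2.1·32 = 99.2.
Deadweight loss = 54.6.

54.6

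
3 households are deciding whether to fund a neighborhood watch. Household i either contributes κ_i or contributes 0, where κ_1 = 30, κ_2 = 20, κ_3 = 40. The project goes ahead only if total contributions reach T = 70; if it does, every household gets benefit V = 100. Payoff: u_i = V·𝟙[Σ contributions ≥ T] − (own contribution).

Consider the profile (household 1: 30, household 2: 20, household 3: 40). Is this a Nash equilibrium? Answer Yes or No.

No

Total = 90 ≥ 70: provided.
Household 1 (pledges 30, payoff 70): dropping to 0 → total 60, payoff 0. No gain.
Household 2 (pledges 20, payoff 80): dropping to 0 → total 70, payoff 100. Profitable deviation.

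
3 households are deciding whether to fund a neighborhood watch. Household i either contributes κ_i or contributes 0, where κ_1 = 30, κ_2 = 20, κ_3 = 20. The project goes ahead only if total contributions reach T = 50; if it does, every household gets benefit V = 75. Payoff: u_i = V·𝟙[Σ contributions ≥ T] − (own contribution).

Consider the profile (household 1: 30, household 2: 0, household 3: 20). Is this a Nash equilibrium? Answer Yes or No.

Total = 50 ≥ 50: provided.
Household 1 (pledges 30, payoff 45): dropping to 0 → total 20, payoff 0. No gain.
Household 2 (pledges 0, payoff 75): pledging 20 → total 70, payoff 55. No gain.
Household 3 (pledges 20, payoff 55): dropping to 0 → total 30, payoff 0. No gain.

Yes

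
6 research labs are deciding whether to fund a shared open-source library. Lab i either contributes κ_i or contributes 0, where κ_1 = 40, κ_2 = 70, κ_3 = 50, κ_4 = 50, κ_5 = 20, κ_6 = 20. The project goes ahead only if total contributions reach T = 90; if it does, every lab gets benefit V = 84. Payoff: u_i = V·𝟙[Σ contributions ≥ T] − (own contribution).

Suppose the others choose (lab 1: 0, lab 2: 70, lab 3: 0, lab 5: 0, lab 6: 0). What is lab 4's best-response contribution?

50

Others' total = 70. Contributing 50 brings total to 120 ≥ 90: gain V − κ_4 = 34.
Best response: 50.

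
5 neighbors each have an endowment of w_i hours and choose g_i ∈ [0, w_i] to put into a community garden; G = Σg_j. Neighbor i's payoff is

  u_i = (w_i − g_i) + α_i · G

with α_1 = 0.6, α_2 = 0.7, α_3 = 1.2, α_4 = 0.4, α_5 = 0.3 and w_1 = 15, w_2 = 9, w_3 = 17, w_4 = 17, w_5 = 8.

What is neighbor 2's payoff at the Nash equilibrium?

20.9

∂u_i/∂g_i = α_i − 1, so neighbor i contributes w_i if α_i > 1, else 0.
α_i > 1 for i ∈ {3}; NE contributions (0, 0, 17, 0, 0), G = 17.
u_2 = (9 − 0) + 0.7·17 = 20.9.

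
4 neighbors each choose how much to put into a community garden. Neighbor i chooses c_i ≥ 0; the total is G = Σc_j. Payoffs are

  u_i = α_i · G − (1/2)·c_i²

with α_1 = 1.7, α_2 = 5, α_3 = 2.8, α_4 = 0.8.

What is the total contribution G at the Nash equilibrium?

Neighbor i's FOC: ∂u_i/∂c_i = α_i − c_i = 0, so c_i* = α_i.
NE contributions = (1.7, 5, 2.8, 0.8); G = 10.3.

10.3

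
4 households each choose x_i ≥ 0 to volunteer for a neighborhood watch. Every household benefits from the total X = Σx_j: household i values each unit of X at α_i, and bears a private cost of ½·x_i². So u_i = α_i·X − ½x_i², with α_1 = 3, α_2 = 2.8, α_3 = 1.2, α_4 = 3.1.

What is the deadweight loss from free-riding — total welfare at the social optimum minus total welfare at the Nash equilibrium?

115.955

Household i's FOC: ∂u_i/∂x_i = α_i − x_i = 0, so x_i* = α_i.
NE contributions = (3, 2.8, 1.2, 3.1); X = 10.1.
W^NE = (Σα)·X − ½Σα_i² = 10.1² − ½·27.89 = 88.065.
Planner sets x_i = Σα_j = 10.1 for every i, so X^SO = 4·10.1 = 40.4.
W^SO = (Σα)·X^SO − ½·4·(Σα)² = (4/2)·10.1² = 204.02.
Deadweight loss = W^SO − W^NE = 115.955.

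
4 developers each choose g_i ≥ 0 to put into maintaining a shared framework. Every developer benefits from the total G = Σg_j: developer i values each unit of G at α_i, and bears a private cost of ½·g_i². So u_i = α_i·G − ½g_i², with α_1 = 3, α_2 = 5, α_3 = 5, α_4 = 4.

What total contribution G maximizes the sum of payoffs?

Planner FOC: ∂(Σu_j)/∂g_i = (Σα_j) − g_i = 0, so g_i^SO = Σα_j = 17 for every i; G^SO = 68.

68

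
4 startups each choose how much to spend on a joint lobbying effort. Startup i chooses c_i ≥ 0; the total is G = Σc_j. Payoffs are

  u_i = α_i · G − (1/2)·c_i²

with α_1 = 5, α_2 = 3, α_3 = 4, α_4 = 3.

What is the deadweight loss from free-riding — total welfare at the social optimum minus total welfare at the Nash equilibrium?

254.5

Startup i's FOC: ∂u_i/∂c_i = α_i − c_i = 0, so c_i* = α_i.
NE contributions = (5, 3, 4, 3); G = 15.
W^NE = (Σα)·G − ½Σα_i² = 15² − ½·59 = 195.5.
Planner sets c_i = Σα_j = 15 for every i, so G^SO = 4·15 = 60.
W^SO = (Σα)·G^SO − ½·4·(Σα)² = (4/2)·15² = 450.
Deadweight loss = W^SO − W^NE = 254.5.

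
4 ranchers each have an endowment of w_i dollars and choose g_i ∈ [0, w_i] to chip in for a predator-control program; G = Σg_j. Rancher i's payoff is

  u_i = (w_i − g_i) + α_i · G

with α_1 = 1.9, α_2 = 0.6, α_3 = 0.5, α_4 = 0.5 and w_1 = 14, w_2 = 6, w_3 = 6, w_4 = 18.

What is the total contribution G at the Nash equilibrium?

∂u_i/∂g_i = α_i − 1, so rancher i contributes w_i if α_i > 1, else 0.
α_i > 1 for i ∈ {1}; NE contributions (14, 0, 0, 0), G = 14.

14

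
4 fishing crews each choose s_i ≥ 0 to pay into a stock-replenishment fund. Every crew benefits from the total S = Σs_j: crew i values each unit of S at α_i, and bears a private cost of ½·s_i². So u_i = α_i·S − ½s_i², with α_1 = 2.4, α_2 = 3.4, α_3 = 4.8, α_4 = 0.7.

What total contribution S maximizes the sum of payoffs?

Planner FOC: ∂(Σu_j)/∂s_i = (Σα_j) − s_i = 0, so s_i^SO = Σα_j = 11.3 for every i; S^SO = 45.2.

45.2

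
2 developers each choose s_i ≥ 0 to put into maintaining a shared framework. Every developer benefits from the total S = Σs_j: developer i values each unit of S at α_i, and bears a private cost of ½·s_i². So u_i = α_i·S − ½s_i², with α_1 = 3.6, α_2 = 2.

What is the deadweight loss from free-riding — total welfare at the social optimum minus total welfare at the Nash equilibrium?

8.48

Developer i's FOC: ∂u_i/∂s_i = α_i − s_i = 0, so s_i* = α_i.
NE contributions = (3.6, 2); S = 5.6.
W^NE = (Σα)·S − ½Σα_i² = 5.6² − ½·16.96 = 22.88.
Planner sets s_i = Σα_j = 5.6 for every i, so S^SO = 2·5.6 = 11.2.
W^SO = (Σα)·S^SO − ½·2·(Σα)² = (2/2)·5.6² = 31.36.
Deadweight loss = W^SO − W^NE = 8.48.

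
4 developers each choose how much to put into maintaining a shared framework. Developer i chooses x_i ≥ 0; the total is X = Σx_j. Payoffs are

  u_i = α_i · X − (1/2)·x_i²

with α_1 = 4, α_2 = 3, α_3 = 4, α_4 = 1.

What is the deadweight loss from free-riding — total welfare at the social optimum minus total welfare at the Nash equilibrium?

165

Developer i's FOC: ∂u_i/∂x_i = α_i − x_i = 0, so x_i* = α_i.
NE contributions = (4, 3, 4, 1); X = 12.
W^NE = (Σα)·X − ½Σα_i² = 12² − ½·42 = 123.
Planner sets x_i = Σα_j = 12 for every i, so X^SO = 4·12 = 48.
W^SO = (Σα)·X^SO − ½·4·(Σα)² = (4/2)·12² = 288.
Deadweight loss = W^SO − W^NE = 165.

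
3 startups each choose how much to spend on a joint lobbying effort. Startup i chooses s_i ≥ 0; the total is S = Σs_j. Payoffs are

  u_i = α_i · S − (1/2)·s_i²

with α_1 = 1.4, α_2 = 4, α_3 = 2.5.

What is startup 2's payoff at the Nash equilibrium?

Startup i's FOC: ∂u_i/∂s_i = α_i − s_i = 0, so s_i* = α_i.
NE contributions = (1.4, 4, 2.5); S = 7.9.
u_2 = α_2·S − ½·(s_2)² = 4·7.9 − ½·4² = 23.6.

23.6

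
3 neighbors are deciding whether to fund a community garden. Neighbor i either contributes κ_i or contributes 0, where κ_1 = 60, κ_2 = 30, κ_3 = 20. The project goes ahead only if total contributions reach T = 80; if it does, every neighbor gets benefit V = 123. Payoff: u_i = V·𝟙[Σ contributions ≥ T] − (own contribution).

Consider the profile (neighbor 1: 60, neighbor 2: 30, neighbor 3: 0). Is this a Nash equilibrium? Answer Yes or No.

Yes

Total = 90 ≥ 80: provided.
Neighbor 1 (pledges 60, payoff 63): dropping to 0 → total 30, payoff 0. No gain.
Neighbor 2 (pledges 30, payoff 93): dropping to 0 → total 60, payoff 0. No gain.
Neighbor 3 (pledges 0, payoff 123): pledging 20 → total 110, payoff 103. No gain.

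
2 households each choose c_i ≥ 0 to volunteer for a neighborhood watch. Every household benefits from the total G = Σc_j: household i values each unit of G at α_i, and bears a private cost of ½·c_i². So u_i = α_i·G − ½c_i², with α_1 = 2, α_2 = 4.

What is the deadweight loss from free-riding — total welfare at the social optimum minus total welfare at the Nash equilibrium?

Household i's FOC: ∂u_i/∂c_i = α_i − c_i = 0, so c_i* = α_i.
NE contributions = (2, 4); G = 6.
W^NE = (Σα)·G − ½Σα_i² = 6² − ½·20 = 26.
Planner sets c_i = Σα_j = 6 for every i, so G^SO = 2·6 = 12.
W^SO = (Σα)·G^SO − ½·2·(Σα)² = (2/2)·6² = 36.
Deadweight loss = W^SO − W^NE = 10.

10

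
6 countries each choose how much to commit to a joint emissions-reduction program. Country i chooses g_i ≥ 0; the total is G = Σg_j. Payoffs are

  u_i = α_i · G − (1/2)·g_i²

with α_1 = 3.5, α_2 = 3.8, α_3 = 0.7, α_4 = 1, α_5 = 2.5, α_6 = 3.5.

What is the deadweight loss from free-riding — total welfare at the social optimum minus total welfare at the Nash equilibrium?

473.34

Country i's FOC: ∂u_i/∂g_i = α_i − g_i = 0, so g_i* = α_i.
NE contributions = (3.5, 3.8, 0.7, 1, 2.5, 3.5); G = 15.
W^NE = (Σα)·G − ½Σα_i² = 15² − ½·46.68 = 201.66.
Planner sets g_i = Σα_j = 15 for every i, so G^SO = 6·15 = 90.
W^SO = (Σα)·G^SO − ½·6·(Σα)² = (6/2)·15² = 675.
Deadweight loss = W^SO − W^NE = 473.34.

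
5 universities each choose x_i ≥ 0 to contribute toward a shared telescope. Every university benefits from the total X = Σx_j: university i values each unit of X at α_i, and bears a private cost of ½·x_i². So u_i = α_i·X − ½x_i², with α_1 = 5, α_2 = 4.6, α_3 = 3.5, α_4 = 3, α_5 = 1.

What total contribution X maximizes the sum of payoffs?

85.5

Planner FOC: ∂(Σu_j)/∂x_i = (Σα_j) − x_i = 0, so x_i^SO = Σα_j = 17.1 for every i; X^SO = 85.5.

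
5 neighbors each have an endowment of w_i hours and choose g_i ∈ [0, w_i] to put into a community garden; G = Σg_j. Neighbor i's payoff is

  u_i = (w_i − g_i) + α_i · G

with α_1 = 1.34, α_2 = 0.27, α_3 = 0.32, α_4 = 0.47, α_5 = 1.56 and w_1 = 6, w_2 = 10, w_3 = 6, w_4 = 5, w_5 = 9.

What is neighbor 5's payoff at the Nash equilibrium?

23.4

∂u_i/∂g_i = α_i − 1, so neighbor i contributes w_i if α_i > 1, else 0.
α_i > 1 for i ∈ {1, 5}; NE contributions (6, 0, 0, 0, 9), G = 15.
u_5 = (9 − 9) + 1.56·15 = 23.4.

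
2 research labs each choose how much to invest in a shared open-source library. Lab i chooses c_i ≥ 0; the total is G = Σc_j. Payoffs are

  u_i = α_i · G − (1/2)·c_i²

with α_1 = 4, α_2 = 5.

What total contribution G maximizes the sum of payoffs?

Planner FOC: ∂(Σu_j)/∂c_i = (Σα_j) − c_i = 0, so c_i^SO = Σα_j = 9 for every i; G^SO = 18.

18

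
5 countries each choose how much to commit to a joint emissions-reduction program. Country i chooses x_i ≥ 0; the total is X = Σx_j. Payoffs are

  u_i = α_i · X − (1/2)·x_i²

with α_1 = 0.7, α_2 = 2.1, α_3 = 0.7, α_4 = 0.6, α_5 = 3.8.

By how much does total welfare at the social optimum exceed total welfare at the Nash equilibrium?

Country i's FOC: ∂u_i/∂x_i = α_i − x_i = 0, so x_i* = α_i.
NE contributions = (0.7, 2.1, 0.7, 0.6, 3.8); X = 7.9.
W^NE = (Σα)·X − ½Σα_i² = 7.9² − ½·20.19 = 52.315.
Planner sets x_i = Σα_j = 7.9 for every i, so X^SO = 5·7.9 = 39.5.
W^SO = (Σα)·X^SO − ½·5·(Σα)² = (5/2)·7.9² = 156.025.
Deadweight loss = W^SO − W^NE = 103.71.

103.71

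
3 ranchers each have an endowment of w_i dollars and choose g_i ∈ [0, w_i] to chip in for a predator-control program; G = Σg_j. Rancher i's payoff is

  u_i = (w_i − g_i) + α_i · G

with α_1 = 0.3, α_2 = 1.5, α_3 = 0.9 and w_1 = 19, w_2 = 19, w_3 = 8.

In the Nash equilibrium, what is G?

∂u_i/∂g_i = α_i − 1, so rancher i contributes w_i if α_i > 1, else 0.
α_i > 1 for i ∈ {2}; NE contributions (0, 19, 0), G = 19.

19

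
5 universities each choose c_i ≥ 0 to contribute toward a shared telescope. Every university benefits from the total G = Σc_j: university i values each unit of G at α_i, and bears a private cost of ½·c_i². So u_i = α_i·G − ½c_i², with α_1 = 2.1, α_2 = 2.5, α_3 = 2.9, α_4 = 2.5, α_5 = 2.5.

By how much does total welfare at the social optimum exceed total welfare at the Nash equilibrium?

University i's FOC: ∂u_i/∂c_i = α_i − c_i = 0, so c_i* = α_i.
NE contributions = (2.1, 2.5, 2.9, 2.5, 2.5); G = 12.5.
W^NE = (Σα)·G − ½Σα_i² = 12.5² − ½·31.57 = 140.465.
Planner sets c_i = Σα_j = 12.5 for every i, so G^SO = 5·12.5 = 62.5.
W^SO = (Σα)·G^SO − ½·5·(Σα)² = (5/2)·12.5² = 390.625.
Deadweight loss = W^SO − W^NE = 250.16.

250.16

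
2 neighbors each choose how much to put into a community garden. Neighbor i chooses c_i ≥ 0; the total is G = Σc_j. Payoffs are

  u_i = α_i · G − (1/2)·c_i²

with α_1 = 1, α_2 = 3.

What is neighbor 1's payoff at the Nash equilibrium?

Neighbor i's FOC: ∂u_i/∂c_i = α_i − c_i = 0, so c_i* = α_i.
NE contributions = (1, 3); G = 4.
u_1 = α_1·G − ½·(c_1)² = 1·4 − ½·1² = 3.5.

3.5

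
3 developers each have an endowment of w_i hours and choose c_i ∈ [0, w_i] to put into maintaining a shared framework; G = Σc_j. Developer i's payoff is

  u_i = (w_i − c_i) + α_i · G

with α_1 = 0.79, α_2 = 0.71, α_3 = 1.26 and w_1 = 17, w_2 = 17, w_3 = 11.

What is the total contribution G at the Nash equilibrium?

∂u_i/∂c_i = α_i − 1, so developer i contributes w_i if α_i > 1, else 0.
α_i > 1 for i ∈ {3}; NE contributions (0, 0, 11), G = 11.

11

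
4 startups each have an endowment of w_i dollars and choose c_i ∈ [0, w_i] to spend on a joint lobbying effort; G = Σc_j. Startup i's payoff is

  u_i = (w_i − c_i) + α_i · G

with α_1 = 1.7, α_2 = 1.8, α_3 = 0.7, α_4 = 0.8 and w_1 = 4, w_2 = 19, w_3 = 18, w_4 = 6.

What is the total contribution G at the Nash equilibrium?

23

∂u_i/∂c_i = α_i − 1, so startup i contributes w_i if α_i > 1, else 0.
α_i > 1 for i ∈ {1, 2}; NE contributions (4, 19, 0, 0), G = 23.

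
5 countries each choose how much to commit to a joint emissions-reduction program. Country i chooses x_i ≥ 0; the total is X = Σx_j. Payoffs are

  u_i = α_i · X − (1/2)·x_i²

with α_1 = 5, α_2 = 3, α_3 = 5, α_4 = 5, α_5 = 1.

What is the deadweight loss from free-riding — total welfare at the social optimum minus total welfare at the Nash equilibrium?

Country i's FOC: ∂u_i/∂x_i = α_i − x_i = 0, so x_i* = α_i.
NE contributions = (5, 3, 5, 5, 1); X = 19.
W^NE = (Σα)·X − ½Σα_i² = 19² − ½·85 = 318.5.
Planner sets x_i = Σα_j = 19 for every i, so X^SO = 5·19 = 95.
W^SO = (Σα)·X^SO − ½·5·(Σα)² = (5/2)·19² = 902.5.
Deadweight loss = W^SO − W^NE = 584.

584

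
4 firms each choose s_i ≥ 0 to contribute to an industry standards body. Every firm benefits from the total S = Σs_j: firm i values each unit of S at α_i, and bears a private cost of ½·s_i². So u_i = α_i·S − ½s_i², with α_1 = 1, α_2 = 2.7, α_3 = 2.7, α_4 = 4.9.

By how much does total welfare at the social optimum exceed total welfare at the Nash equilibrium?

Firm i's FOC: ∂u_i/∂s_i = α_i − s_i = 0, so s_i* = α_i.
NE contributions = (1, 2.7, 2.7, 4.9); S = 11.3.
W^NE = (Σα)·S − ½Σα_i² = 11.3² − ½·39.59 = 107.895.
Planner sets s_i = Σα_j = 11.3 for every i, so S^SO = 4·11.3 = 45.2.
W^SO = (Σα)·S^SO − ½·4·(Σα)² = (4/2)·11.3² = 255.38.
Deadweight loss = W^SO − W^NE = 147.485.

147.485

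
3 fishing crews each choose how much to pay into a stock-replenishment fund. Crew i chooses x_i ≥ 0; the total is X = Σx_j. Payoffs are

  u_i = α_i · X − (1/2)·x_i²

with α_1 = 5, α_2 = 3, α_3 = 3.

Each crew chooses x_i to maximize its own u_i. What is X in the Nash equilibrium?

Crew i's FOC: ∂u_i/∂x_i = α_i − x_i = 0, so x_i* = α_i.
NE contributions = (5, 3, 3); X = 11.

11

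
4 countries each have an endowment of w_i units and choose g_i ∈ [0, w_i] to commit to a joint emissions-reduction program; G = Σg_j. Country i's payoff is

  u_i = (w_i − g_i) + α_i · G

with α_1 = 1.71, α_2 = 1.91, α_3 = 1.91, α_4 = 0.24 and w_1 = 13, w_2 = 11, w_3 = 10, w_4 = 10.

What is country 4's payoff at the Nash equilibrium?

18.16

∂u_i/∂g_i = α_i − 1, so country i contributes w_i if α_i > 1, else 0.
α_i > 1 for i ∈ {1, 2, 3}; NE contributions (13, 11, 10, 0), G = 34.
u_4 = (10 − 0) + 0.24·34 = 18.16.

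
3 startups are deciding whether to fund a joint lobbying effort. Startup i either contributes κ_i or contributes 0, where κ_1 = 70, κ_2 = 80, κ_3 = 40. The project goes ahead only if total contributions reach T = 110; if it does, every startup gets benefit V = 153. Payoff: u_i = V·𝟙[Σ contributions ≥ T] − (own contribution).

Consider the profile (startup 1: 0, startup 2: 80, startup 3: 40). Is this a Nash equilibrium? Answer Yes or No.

Yes

Total = 120 ≥ 110: provided.
Startup 1 (pledges 0, payoff 153): pledging 70 → total 190, payoff 83. No gain.
Startup 2 (pledges 80, payoff 73): dropping to 0 → total 40, payoff 0. No gain.
Startup 3 (pledges 40, payoff 113): dropping to 0 → total 80, payoff 0. No gain.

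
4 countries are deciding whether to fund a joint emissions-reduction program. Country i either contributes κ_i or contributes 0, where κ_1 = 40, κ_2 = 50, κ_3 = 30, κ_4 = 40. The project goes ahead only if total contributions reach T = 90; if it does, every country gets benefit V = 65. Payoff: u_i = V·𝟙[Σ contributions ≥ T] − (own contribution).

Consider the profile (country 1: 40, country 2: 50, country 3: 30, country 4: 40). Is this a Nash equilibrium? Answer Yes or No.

Total = 160 ≥ 90: provided.
Country 1 (pledges 40, payoff 25): dropping to 0 → total 120, payoff 65. Profitable deviation.

No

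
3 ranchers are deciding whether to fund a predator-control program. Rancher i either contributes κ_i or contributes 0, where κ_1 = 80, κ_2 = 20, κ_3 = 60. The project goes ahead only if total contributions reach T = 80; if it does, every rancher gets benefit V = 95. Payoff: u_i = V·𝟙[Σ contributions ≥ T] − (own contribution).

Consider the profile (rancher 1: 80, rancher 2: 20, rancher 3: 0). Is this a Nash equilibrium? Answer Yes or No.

Total = 100 ≥ 80: provided.
Rancher 1 (pledges 80, payoff 15): dropping to 0 → total 20, payoff 0. No gain.
Rancher 2 (pledges 20, payoff 75): dropping to 0 → total 80, payoff 95. Profitable deviation.

No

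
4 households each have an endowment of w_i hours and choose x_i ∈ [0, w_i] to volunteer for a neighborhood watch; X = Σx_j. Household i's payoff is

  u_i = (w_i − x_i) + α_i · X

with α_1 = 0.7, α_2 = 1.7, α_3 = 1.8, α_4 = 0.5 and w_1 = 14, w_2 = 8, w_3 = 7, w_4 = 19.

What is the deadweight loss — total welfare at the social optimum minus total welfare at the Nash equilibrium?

∂u_i/∂x_i = α_i − 1, so household i contributes w_i if α_i > 1, else 0.
α_i > 1 for i ∈ {2, 3}; NE contributions (0, 8, 7, 0), X = 15.
W^NE = Σw_i − X^NE + (Σα_i)·X^NE = 48 + 3.7·15 = 103.5.
Planner: ∂(Σu_j)/∂x_i = Σα_j − 1 = 3.7 > 0, so everyone contributes w_i; X^SO = 48, W^SO = 48 + 3.7·48 = 225.6.
Deadweight loss = 122.1.

122.1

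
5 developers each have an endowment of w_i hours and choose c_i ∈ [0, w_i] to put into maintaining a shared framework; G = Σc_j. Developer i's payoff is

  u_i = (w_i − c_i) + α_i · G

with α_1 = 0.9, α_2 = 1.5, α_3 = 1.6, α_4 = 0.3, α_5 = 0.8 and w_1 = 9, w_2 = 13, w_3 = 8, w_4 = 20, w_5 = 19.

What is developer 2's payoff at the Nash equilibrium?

∂u_i/∂c_i = α_i − 1, so developer i contributes w_i if α_i > 1, else 0.
α_i > 1 for i ∈ {2, 3}; NE contributions (0, 13, 8, 0, 0), G = 21.
u_2 = (13 − 13) + 1.5·21 = 31.5.

31.5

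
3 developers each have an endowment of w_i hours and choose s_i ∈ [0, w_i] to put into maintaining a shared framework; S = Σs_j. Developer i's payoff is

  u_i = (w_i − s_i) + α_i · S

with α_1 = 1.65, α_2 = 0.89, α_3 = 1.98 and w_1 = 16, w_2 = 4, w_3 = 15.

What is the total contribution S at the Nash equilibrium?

∂u_i/∂s_i = α_i − 1, so developer i contributes w_i if α_i > 1, else 0.
α_i > 1 for i ∈ {1, 3}; NE contributions (16, 0, 15), S = 31.

31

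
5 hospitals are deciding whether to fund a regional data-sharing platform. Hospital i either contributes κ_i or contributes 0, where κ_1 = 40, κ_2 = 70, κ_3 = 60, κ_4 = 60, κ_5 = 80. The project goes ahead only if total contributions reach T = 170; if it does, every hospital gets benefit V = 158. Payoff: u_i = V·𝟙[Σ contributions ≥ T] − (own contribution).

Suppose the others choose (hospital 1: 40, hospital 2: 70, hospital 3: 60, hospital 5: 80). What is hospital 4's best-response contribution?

0

Others' total = 250 ≥ 170; contributing adds cost 60 for no extra benefit.
Best response: 0.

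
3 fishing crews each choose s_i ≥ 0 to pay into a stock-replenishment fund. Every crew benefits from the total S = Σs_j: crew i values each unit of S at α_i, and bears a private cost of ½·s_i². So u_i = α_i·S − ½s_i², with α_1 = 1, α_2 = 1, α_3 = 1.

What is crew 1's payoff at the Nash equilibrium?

Crew i's FOC: ∂u_i/∂s_i = α_i − s_i = 0, so s_i* = α_i.
NE contributions = (1, 1, 1); S = 3.
u_1 = α_1·S − ½·(s_1)² = 1·3 − ½·1² = 2.5.

2.5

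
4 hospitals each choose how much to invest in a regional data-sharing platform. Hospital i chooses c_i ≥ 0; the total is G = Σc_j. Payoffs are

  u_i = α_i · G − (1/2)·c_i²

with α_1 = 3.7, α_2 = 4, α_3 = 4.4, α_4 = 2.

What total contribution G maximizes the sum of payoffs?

Planner FOC: ∂(Σu_j)/∂c_i = (Σα_j) − c_i = 0, so c_i^SO = Σα_j = 14.1 for every i; G^SO = 56.4.

56.4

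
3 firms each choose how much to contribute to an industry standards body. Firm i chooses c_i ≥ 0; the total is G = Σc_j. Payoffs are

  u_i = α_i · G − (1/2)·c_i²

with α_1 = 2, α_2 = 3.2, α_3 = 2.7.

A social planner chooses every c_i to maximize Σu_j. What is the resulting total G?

Planner FOC: ∂(Σu_j)/∂c_i = (Σα_j) − c_i = 0, so c_i^SO = Σα_j = 7.9 for every i; G^SO = 23.7.

23.7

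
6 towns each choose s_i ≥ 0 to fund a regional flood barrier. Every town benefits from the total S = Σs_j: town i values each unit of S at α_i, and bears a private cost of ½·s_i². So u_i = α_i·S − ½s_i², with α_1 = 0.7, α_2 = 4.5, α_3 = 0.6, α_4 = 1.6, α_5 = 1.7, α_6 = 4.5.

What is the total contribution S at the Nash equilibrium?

Town i's FOC: ∂u_i/∂s_i = α_i − s_i = 0, so s_i* = α_i.
NE contributions = (0.7, 4.5, 0.6, 1.6, 1.7, 4.5); S = 13.6.

13.6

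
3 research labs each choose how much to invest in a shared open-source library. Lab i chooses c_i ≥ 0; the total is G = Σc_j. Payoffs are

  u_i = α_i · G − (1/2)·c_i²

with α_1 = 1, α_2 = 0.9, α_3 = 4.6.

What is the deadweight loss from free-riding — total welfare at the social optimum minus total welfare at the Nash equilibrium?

32.61

Lab i's FOC: ∂u_i/∂c_i = α_i − c_i = 0, so c_i* = α_i.
NE contributions = (1, 0.9, 4.6); G = 6.5.
W^NE = (Σα)·G − ½Σα_i² = 6.5² − ½·22.97 = 30.765.
Planner sets c_i = Σα_j = 6.5 for every i, so G^SO = 3·6.5 = 19.5.
W^SO = (Σα)·G^SO − ½·3·(Σα)² = (3/2)·6.5² = 63.375.
Deadweight loss = W^SO − W^NE = 32.61.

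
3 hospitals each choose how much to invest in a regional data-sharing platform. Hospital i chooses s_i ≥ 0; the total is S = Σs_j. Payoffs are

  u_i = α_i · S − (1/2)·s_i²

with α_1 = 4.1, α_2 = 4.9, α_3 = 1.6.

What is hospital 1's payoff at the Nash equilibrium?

35.055

Hospital i's FOC: ∂u_i/∂s_i = α_i − s_i = 0, so s_i* = α_i.
NE contributions = (4.1, 4.9, 1.6); S = 10.6.
u_1 = α_1·S − ½·(s_1)² = 4.1·10.6 − ½·4.1² = 35.055.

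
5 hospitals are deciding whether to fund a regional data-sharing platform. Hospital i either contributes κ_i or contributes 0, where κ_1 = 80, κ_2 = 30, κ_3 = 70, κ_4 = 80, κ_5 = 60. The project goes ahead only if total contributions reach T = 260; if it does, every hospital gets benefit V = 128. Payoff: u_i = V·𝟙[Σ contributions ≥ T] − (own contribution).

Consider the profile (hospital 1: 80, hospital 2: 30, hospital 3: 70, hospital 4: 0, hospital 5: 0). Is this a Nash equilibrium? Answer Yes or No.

No

Total = 180 < 260: not provided.
Hospital 1 (pledges 80, payoff -80): dropping to 0 → total 100, payoff 0. Profitable deviation.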